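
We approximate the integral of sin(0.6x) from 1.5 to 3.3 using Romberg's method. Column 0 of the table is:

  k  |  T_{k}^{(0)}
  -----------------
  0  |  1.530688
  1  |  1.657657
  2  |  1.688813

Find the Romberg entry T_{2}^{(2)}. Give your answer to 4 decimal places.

1.6991

T_{1}^{(1)} = (4·1.657657 − 1.530688) / 3 = 1.699980
T_{2}^{(1)} = (4·1.688813 − 1.657657) / 3 = 1.699198
T_{2}^{(2)} = 1.699198 + (1.699198 − 1.699980)/15 = 1.699146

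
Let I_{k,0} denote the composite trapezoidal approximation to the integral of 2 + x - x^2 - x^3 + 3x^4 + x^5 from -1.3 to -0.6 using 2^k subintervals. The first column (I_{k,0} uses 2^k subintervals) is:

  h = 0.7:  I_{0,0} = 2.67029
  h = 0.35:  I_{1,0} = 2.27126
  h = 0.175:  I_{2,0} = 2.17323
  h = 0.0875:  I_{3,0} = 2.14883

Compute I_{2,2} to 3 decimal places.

Richardson extrapolation on the trapezoidal column (denominator 4−1=3):
I_{1,1} = 2.27126 + (2.27126 − 2.67029)/3 = 2.13825
I_{2,1} = 2.17323 + (2.17323 − 2.27126)/3 = 2.14055
I_{2,2} = 2.14055 + (2.14055 − 2.13825)/15 = 2.14070

2.141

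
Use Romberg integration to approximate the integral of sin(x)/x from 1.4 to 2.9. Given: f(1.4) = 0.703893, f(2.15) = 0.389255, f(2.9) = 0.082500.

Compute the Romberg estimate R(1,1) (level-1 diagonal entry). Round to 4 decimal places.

R(0,0) (trapezoid, 1 panel, h=1.5000): 0.589795
R(1,0) (trapezoid, 2 panels, h=0.7500): 0.586839
R(1,1) = 0.586839 + (0.586839 − 0.589795)/3 = 0.585854

0.5859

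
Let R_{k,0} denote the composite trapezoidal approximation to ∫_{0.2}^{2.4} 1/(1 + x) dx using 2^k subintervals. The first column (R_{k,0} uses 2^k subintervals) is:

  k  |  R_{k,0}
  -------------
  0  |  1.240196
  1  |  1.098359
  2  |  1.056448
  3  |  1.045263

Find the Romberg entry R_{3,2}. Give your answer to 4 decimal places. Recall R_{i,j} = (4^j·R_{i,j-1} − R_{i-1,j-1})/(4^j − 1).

Richardson extrapolation on the trapezoidal column (denominator 4−1=3):
R_{2,1} = (4·1.056448 − 1.098359) / 3 = 1.042478
R_{3,1} = (4·1.045263 − 1.056448) / 3 = 1.041535
R_{3,2} = (16·1.041535 − 1.042478) / 15 = 1.041472

1.0415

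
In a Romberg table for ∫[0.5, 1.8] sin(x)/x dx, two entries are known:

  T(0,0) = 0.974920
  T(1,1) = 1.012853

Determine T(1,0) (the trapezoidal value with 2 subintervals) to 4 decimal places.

From T(1,1) = (4·T(1,0) − T(0,0))/3, solve for T(1,0):
4·T(1,0) = 3·1.012853 + 0.974920 = 4.013479
T(1,0) = 1.003370

1.0034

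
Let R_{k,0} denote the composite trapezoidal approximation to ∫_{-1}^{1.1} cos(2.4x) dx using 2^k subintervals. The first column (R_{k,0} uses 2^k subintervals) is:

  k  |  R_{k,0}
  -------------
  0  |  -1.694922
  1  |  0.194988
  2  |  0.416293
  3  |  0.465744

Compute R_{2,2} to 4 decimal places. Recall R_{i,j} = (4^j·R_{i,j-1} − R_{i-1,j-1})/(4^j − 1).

0.4677

Richardson extrapolation on the trapezoidal column (denominator 4−1=3):
R_{1,1} = 0.194988 + (0.194988 − (-1.694922))/3 = 0.824958
R_{2,1} = 0.416293 + (0.416293 − 0.194988)/3 = 0.490061
R_{2,2} = (16·0.490061 − 0.824958) / 15 = 0.467735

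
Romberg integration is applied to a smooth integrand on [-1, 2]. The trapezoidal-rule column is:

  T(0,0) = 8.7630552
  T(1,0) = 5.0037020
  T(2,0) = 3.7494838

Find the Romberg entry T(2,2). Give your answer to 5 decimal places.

Richardson extrapolation on the trapezoidal column (denominator 4−1=3):
T(1,1) = (4·5.0037020 − 8.7630552) / 3 = 3.7505843
T(2,1) = (4·3.7494838 − 5.0037020) / 3 = 3.3314111
T(2,2) = (16·3.3314111 − 3.7505843) / 15 = 3.3034662
(Column j=1 coincides with Simpson's rule on the same nodes.)

3.30347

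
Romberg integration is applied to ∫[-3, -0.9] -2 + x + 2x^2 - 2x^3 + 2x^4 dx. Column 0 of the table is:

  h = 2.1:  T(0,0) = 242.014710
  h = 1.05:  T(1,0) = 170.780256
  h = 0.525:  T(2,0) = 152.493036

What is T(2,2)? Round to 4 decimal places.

146.3548

T(1,1) = 170.780256 + (170.780256 − 242.014710)/3 = 147.035438
T(2,1) = (4·152.493036 − 170.780256) / 3 = 146.397296
T(2,2) = (16·146.397296 − 147.035438) / 15 = 146.354753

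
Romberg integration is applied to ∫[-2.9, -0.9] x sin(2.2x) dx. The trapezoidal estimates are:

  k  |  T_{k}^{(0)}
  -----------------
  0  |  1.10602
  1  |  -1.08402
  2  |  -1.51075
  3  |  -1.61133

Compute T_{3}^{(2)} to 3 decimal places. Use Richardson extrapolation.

T_{2}^{(1)} = -1.51075 + (-1.51075 − (-1.08402))/3 = -1.65299
T_{3}^{(1)} = -1.61133 + (-1.61133 − (-1.51075))/3 = -1.64486
T_{3}^{(2)} = (16·(-1.64486) − (-1.65299)) / 15 = -1.64432

-1.644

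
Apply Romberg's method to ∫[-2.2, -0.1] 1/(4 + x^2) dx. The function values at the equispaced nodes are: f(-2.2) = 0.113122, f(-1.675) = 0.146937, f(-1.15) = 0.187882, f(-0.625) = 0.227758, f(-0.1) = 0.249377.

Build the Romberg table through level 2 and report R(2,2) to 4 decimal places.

0.3916

R(0,0) (trapezoid, 1 panel, h=2.1000): 0.380624
R(1,0) (trapezoid, 2 panels, h=1.0500): 0.387588
R(2,0) (trapezoid, 4 panels, h=0.5250): 0.390509
R(1,1) = 0.387588 + (0.387588 − 0.380624)/3 = 0.389909
R(2,1) = 0.390509 + (0.390509 − 0.387588)/3 = 0.391483
R(2,2) = 0.391483 + (0.391483 − 0.389909)/15 = 0.391588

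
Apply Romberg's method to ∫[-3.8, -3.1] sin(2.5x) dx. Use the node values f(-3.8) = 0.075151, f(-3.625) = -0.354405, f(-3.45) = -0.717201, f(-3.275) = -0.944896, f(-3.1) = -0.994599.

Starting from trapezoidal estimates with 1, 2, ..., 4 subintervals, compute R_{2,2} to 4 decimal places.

-0.4404

R_{0,0} (trapezoid, 1 panel, h=0.7000): -0.321807
R_{1,0} (trapezoid, 2 panels, h=0.3500): -0.411924
R_{2,0} (trapezoid, 4 panels, h=0.1750): -0.433340
R_{1,1} = -0.411924 + (-0.411924 − (-0.321807))/3 = -0.441963
R_{2,1} = -0.433340 + (-0.433340 − (-0.411924))/3 = -0.440479
R_{2,2} = -0.440479 + (-0.440479 − (-0.441963))/15 = -0.440380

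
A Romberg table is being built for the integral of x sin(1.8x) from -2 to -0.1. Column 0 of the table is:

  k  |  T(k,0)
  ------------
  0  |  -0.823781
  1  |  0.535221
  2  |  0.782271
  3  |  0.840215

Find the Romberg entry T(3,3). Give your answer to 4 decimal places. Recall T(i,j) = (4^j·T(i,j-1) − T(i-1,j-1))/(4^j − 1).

0.8592

Richardson extrapolation on the trapezoidal column (denominator 4−1=3):
T(1,1) = 0.535221 + (0.535221 − (-0.823781))/3 = 0.988222
T(2,1) = (4·0.782271 − 0.535221) / 3 = 0.864621
T(3,1) = 0.840215 + (0.840215 − 0.782271)/3 = 0.859530
T(2,2) = (16·0.864621 − 0.988222) / 15 = 0.856381
T(3,2) = (16·0.859530 − 0.864621) / 15 = 0.859191
T(3,3) = 0.859191 + (0.859191 − 0.856381)/63 = 0.859236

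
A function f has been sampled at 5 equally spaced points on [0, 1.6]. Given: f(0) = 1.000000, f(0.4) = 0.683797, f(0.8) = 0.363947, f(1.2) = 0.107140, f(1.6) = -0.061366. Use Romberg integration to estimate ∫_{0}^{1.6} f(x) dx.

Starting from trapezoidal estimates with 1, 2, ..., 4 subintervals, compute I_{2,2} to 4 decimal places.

0.6444

I_{0,0} (trapezoid, 1 panel, h=1.6000): 0.750907
I_{1,0} (trapezoid, 2 panels, h=0.8000): 0.666611
I_{2,0} (trapezoid, 4 panels, h=0.4000): 0.649680
I_{1,1} = 0.666611 + (0.666611 − 0.750907)/3 = 0.638512
I_{2,1} = 0.649680 + (0.649680 − 0.666611)/3 = 0.644036
I_{2,2} = 0.644036 + (0.644036 − 0.638512)/15 = 0.644404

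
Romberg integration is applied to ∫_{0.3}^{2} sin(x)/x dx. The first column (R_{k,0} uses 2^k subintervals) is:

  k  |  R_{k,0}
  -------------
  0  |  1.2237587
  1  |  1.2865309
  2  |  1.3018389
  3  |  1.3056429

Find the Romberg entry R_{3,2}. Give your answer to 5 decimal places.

R_{2,1} = (4·1.3018389 − 1.2865309) / 3 = 1.3069416
R_{3,1} = (4·1.3056429 − 1.3018389) / 3 = 1.3069109
R_{3,2} = (16·1.3069109 − 1.3069416) / 15 = 1.3069089

1.30691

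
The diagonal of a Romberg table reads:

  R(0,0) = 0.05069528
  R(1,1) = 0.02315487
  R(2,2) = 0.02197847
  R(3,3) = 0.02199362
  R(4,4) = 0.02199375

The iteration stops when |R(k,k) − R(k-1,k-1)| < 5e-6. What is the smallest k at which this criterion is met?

k = 4

|R(1,1) − R(0,0)| = 0.02754041 ≥ 5e-6
|R(2,2) − R(1,1)| = 0.00117640 ≥ 5e-6
|R(3,3) − R(2,2)| = 0.00001515 ≥ 5e-6
|R(4,4) − R(3,3)| = 0.00000013 < 5e-6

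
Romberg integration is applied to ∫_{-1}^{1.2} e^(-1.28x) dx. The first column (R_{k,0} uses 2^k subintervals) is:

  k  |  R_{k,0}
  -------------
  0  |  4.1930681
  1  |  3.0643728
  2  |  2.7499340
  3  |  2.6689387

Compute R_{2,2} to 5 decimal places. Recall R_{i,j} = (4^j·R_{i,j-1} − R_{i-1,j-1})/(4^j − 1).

R_{1,1} = 3.0643728 + (3.0643728 − 4.1930681)/3 = 2.6881410
R_{2,1} = 2.7499340 + (2.7499340 − 3.0643728)/3 = 2.6451211
R_{2,2} = 2.6451211 + (2.6451211 − 2.6881410)/15 = 2.6422531
(Column j=1 coincides with Simpson's rule on the same nodes.)

2.64225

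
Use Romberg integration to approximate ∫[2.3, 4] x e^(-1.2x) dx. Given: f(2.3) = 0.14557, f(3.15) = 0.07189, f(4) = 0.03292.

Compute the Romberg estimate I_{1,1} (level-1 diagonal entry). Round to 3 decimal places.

I_{0,0} (trapezoid, 1 panel, h=1.7000): 0.15172
I_{1,0} (trapezoid, 2 panels, h=0.8500): 0.13696
I_{1,1} = 0.13696 + (0.13696 − 0.15172)/3 = 0.13204

0.132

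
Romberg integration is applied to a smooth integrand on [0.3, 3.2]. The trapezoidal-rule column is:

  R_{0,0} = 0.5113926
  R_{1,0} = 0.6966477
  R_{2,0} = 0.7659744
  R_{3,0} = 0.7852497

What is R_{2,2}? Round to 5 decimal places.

Richardson extrapolation on the trapezoidal column (denominator 4−1=3):
R_{1,1} = 0.6966477 + (0.6966477 − 0.5113926)/3 = 0.7583994
R_{2,1} = (4·0.7659744 − 0.6966477) / 3 = 0.7890833
R_{2,2} = 0.7890833 + (0.7890833 − 0.7583994)/15 = 0.7911289

0.79113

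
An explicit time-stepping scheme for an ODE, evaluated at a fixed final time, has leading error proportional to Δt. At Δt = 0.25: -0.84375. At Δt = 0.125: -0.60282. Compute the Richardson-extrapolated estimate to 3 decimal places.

-0.362

The leading error scales as Δt; refining by a factor of 2 reduces it by 2^1 = 2.
Extrapolated value = (2·A(Δt/2) − A(Δt)) / (2 − 1)
= (2·(-0.60282) − (-0.84375)) / 1
= -0.36189 / 1 = -0.36189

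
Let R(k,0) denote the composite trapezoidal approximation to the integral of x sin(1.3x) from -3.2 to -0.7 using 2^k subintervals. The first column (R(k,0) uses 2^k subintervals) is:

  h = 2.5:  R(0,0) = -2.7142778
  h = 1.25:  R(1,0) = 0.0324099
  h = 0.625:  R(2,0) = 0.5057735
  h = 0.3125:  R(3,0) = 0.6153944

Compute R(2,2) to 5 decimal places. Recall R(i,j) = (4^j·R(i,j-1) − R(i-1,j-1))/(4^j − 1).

Richardson extrapolation on the trapezoidal column (denominator 4−1=3):
R(1,1) = (4·0.0324099 − (-2.7142778)) / 3 = 0.9479725
R(2,1) = (4·0.5057735 − 0.0324099) / 3 = 0.6635614
R(2,2) = 0.6635614 + (0.6635614 − 0.9479725)/15 = 0.6446007

0.64460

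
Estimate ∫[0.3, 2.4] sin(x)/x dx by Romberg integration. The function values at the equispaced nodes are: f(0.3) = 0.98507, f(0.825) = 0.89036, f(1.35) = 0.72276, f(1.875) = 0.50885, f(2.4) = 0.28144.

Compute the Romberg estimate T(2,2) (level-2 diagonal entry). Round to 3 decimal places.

T(0,0) (trapezoid, 1 panel, h=2.1000): 1.32984
T(1,0) (trapezoid, 2 panels, h=1.0500): 1.42382
T(2,0) (trapezoid, 4 panels, h=0.5250): 1.44649
T(1,1) = 1.42382 + (1.42382 − 1.32984)/3 = 1.45515
T(2,1) = 1.44649 + (1.44649 − 1.42382)/3 = 1.45405
T(2,2) = 1.45405 + (1.45405 − 1.45515)/15 = 1.45398

1.454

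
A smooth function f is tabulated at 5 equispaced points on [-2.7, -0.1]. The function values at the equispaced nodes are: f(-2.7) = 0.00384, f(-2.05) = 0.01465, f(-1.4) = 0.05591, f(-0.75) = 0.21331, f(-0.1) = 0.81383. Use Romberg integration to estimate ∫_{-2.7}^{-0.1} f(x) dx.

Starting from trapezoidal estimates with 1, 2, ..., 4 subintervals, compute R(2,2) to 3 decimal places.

R(0,0) (trapezoid, 1 panel, h=2.6000): 1.06297
R(1,0) (trapezoid, 2 panels, h=1.3000): 0.60417
R(2,0) (trapezoid, 4 panels, h=0.6500): 0.45026
R(1,1) = 0.60417 + (0.60417 − 1.06297)/3 = 0.45124
R(2,1) = 0.45026 + (0.45026 − 0.60417)/3 = 0.39896
R(2,2) = 0.39896 + (0.39896 − 0.45124)/15 = 0.39547

0.395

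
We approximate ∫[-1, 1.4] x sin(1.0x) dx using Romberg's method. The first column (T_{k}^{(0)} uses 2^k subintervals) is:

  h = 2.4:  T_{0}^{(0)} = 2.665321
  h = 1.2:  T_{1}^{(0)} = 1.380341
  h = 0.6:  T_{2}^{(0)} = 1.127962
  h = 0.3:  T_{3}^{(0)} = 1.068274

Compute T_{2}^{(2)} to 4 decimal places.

T_{1}^{(1)} = 1.380341 + (1.380341 − 2.665321)/3 = 0.952014
T_{2}^{(1)} = (4·1.127962 − 1.380341) / 3 = 1.043836
T_{2}^{(2)} = 1.043836 + (1.043836 − 0.952014)/15 = 1.049957

1.0500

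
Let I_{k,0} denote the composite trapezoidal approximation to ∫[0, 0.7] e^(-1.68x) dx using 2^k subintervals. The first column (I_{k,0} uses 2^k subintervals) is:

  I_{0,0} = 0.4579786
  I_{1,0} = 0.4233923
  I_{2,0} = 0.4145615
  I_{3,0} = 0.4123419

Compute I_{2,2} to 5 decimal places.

Richardson extrapolation on the trapezoidal column (denominator 4−1=3):
I_{1,1} = 0.4233923 + (0.4233923 − 0.4579786)/3 = 0.4118635
I_{2,1} = 0.4145615 + (0.4145615 − 0.4233923)/3 = 0.4116179
I_{2,2} = (16·0.4116179 − 0.4118635) / 15 = 0.4116015
(Column j=1 coincides with Simpson's rule on the same nodes.)

0.41160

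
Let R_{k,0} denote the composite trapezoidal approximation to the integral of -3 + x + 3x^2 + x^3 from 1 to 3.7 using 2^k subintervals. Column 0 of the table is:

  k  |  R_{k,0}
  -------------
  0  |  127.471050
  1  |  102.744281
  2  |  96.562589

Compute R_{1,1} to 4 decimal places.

R_{1,1} = (4·102.744281 − 127.471050) / 3 = 94.502025

94.5020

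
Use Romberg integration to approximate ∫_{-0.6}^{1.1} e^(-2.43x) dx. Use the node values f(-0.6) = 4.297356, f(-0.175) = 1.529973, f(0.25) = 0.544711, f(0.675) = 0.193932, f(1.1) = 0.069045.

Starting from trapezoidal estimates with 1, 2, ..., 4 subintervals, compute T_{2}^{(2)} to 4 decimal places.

1.7428

T_{0}^{(0)} (trapezoid, 1 panel, h=1.7000): 3.711441
T_{1}^{(0)} (trapezoid, 2 panels, h=0.8500): 2.318725
T_{2}^{(0)} (trapezoid, 4 panels, h=0.4250): 1.892022
T_{1}^{(1)} = 2.318725 + (2.318725 − 3.711441)/3 = 1.854486
T_{2}^{(1)} = 1.892022 + (1.892022 − 2.318725)/3 = 1.749788
T_{2}^{(2)} = 1.749788 + (1.749788 − 1.854486)/15 = 1.742808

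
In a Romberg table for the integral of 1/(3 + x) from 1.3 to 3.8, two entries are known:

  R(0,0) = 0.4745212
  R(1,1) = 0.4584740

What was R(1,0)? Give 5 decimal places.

From R(1,1) = (4·R(1,0) − R(0,0))/3, solve for R(1,0):
4·R(1,0) = 3·0.4584740 + 0.4745212 = 1.8499432
R(1,0) = 0.4624858

0.46249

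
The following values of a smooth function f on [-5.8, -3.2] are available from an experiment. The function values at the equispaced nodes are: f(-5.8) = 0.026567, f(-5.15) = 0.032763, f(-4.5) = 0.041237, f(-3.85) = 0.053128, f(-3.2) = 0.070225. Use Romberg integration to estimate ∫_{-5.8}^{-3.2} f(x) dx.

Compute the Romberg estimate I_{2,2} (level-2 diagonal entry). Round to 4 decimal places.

0.1133

I_{0,0} (trapezoid, 1 panel, h=2.6000): 0.125830
I_{1,0} (trapezoid, 2 panels, h=1.3000): 0.116523
I_{2,0} (trapezoid, 4 panels, h=0.6500): 0.114091
I_{1,1} = 0.116523 + (0.116523 − 0.125830)/3 = 0.113421
I_{2,1} = 0.114091 + (0.114091 − 0.116523)/3 = 0.113280
I_{2,2} = 0.113280 + (0.113280 − 0.113421)/15 = 0.113271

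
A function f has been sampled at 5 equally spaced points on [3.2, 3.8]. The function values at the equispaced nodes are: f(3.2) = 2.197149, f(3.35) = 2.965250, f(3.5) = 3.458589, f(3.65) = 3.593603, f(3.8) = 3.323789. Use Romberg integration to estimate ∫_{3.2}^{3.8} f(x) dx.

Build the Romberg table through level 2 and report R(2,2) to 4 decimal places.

1.9336

R(0,0) (trapezoid, 1 panel, h=0.6000): 1.656281
R(1,0) (trapezoid, 2 panels, h=0.3000): 1.865717
R(2,0) (trapezoid, 4 panels, h=0.1500): 1.916687
R(1,1) = 1.865717 + (1.865717 − 1.656281)/3 = 1.935529
R(2,1) = 1.916687 + (1.916687 − 1.865717)/3 = 1.933677
R(2,2) = 1.933677 + (1.933677 − 1.935529)/15 = 1.933554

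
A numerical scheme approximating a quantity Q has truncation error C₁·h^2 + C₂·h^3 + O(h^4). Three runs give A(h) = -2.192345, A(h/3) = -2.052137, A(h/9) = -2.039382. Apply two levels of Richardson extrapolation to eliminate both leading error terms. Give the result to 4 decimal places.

First eliminate the h^2 term (factor 3^2 = 9):
  B₁ = (9·(-2.052137) − (-2.192345))/8 = -2.034611
  B₂ = (9·(-2.039382) − (-2.052137))/8 = -2.037788
Then eliminate the h^3 term (factor 3^3 = 27):
  (27·(-2.037788) − (-2.034611))/26 = -2.037910

-2.0379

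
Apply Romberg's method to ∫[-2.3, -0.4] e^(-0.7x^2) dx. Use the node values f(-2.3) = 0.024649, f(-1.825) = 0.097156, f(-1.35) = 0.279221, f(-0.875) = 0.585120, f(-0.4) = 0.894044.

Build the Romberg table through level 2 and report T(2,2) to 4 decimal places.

0.6674

T(0,0) (trapezoid, 1 panel, h=1.9000): 0.872758
T(1,0) (trapezoid, 2 panels, h=0.9500): 0.701639
T(2,0) (trapezoid, 4 panels, h=0.4750): 0.674901
T(1,1) = 0.701639 + (0.701639 − 0.872758)/3 = 0.644599
T(2,1) = 0.674901 + (0.674901 − 0.701639)/3 = 0.665988
T(2,2) = 0.665988 + (0.665988 − 0.644599)/15 = 0.667414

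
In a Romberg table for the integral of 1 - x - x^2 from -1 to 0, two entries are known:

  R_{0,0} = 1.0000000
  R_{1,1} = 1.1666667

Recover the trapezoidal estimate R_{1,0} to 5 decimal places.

1.12500

From R_{1,1} = (4·R_{1,0} − R_{0,0})/3, solve for R_{1,0}:
4·R_{1,0} = 3·1.1666667 + 1.0000000 = 4.5000001
R_{1,0} = 1.1250000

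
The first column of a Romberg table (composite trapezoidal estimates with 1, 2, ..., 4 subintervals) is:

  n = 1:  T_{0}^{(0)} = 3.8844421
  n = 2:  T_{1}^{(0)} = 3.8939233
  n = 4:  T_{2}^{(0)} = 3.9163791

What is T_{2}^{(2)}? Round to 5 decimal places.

T_{1}^{(1)} = (4·3.8939233 − 3.8844421) / 3 = 3.8970837
T_{2}^{(1)} = (4·3.9163791 − 3.8939233) / 3 = 3.9238644
T_{2}^{(2)} = (16·3.9238644 − 3.8970837) / 15 = 3.9256498

3.92565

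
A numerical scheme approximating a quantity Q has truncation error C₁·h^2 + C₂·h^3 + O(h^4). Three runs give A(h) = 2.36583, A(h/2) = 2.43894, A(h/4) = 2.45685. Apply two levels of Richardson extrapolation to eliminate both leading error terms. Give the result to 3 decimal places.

2.463

First eliminate the h^2 term (factor 2^2 = 4):
  B₁ = (4·2.43894 − 2.36583)/3 = 2.46331
  B₂ = (4·2.45685 − 2.43894)/3 = 2.46282
Then eliminate the h^3 term (factor 2^3 = 8):
  (8·2.46282 − 2.46331)/7 = 2.46275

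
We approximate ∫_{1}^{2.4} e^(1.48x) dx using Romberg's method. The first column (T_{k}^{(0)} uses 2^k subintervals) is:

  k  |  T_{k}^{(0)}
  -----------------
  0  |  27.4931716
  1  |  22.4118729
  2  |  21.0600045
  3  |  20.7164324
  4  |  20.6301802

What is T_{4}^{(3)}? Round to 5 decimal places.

20.60140

T_{2}^{(1)} = 21.0600045 + (21.0600045 − 22.4118729)/3 = 20.6093817
T_{3}^{(1)} = (4·20.7164324 − 21.0600045) / 3 = 20.6019084
T_{4}^{(1)} = 20.6301802 + (20.6301802 − 20.7164324)/3 = 20.6014295
T_{3}^{(2)} = (16·20.6019084 − 20.6093817) / 15 = 20.6014102
T_{4}^{(2)} = (16·20.6014295 − 20.6019084) / 15 = 20.6013976
T_{4}^{(3)} = (64·20.6013976 − 20.6014102) / 63 = 20.6013974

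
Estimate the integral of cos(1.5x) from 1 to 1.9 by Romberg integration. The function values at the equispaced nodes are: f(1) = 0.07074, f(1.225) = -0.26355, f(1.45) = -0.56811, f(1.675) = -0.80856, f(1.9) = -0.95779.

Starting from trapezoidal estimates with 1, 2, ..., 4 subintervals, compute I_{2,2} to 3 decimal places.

-0.473

I_{0,0} (trapezoid, 1 panel, h=0.9000): -0.39917
I_{1,0} (trapezoid, 2 panels, h=0.4500): -0.45524
I_{2,0} (trapezoid, 4 panels, h=0.2250): -0.46884
I_{1,1} = -0.45524 + (-0.45524 − (-0.39917))/3 = -0.47393
I_{2,1} = -0.46884 + (-0.46884 − (-0.45524))/3 = -0.47337
I_{2,2} = -0.47337 + (-0.47337 − (-0.47393))/15 = -0.47333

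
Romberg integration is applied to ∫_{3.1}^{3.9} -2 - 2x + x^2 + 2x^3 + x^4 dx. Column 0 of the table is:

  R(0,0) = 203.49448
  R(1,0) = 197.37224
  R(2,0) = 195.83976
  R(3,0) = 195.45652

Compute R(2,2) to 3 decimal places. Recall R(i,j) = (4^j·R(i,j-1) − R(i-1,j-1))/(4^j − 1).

Richardson extrapolation on the trapezoidal column (denominator 4−1=3):
R(1,1) = 197.37224 + (197.37224 − 203.49448)/3 = 195.33149
R(2,1) = (4·195.83976 − 197.37224) / 3 = 195.32893
R(2,2) = 195.32893 + (195.32893 − 195.33149)/15 = 195.32876

195.329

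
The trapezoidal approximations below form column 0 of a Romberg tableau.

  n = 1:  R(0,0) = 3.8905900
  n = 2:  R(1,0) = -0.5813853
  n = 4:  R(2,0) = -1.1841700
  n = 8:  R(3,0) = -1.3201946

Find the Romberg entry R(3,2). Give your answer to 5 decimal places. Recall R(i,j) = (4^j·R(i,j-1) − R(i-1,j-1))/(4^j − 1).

-1.36423

R(2,1) = (4·(-1.1841700) − (-0.5813853)) / 3 = -1.3850982
R(3,1) = -1.3201946 + (-1.3201946 − (-1.1841700))/3 = -1.3655361
R(3,2) = (16·(-1.3655361) − (-1.3850982)) / 15 = -1.3642320
(Column j=1 coincides with Simpson's rule on the same nodes.)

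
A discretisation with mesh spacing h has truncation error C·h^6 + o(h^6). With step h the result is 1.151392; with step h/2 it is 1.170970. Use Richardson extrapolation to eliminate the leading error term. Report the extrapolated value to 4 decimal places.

1.1713

The leading error scales as h^6; refining by a factor of 2 reduces it by 2^6 = 64.
Extrapolated value = (64·A(h/2) − A(h)) / (64 − 1)
= (64·1.170970 − 1.151392) / 63
= 73.790688 / 63 = 1.171281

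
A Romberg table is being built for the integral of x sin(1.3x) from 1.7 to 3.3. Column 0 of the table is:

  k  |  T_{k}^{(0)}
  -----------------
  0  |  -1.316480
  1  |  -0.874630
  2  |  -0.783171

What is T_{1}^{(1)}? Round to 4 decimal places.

-0.7273

Richardson extrapolation on the trapezoidal column (denominator 4−1=3):
T_{1}^{(1)} = -0.874630 + (-0.874630 − (-1.316480))/3 = -0.727347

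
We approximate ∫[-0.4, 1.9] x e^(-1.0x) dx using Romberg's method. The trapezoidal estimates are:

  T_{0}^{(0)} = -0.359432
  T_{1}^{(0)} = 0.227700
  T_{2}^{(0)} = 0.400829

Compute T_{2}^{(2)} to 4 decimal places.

0.4609

T_{1}^{(1)} = 0.227700 + (0.227700 − (-0.359432))/3 = 0.423411
T_{2}^{(1)} = 0.400829 + (0.400829 − 0.227700)/3 = 0.458539
T_{2}^{(2)} = (16·0.458539 − 0.423411) / 15 = 0.460881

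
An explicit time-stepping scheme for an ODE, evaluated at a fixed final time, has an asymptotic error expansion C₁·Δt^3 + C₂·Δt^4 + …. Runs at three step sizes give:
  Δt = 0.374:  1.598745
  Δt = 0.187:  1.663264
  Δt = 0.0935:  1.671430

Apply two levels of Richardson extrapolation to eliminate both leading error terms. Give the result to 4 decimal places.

First eliminate the Δt^3 term (factor 2^3 = 8):
  B₁ = (8·1.663264 − 1.598745)/7 = 1.672481
  B₂ = (8·1.671430 − 1.663264)/7 = 1.672597
Then eliminate the Δt^4 term (factor 2^4 = 16):
  (16·1.672597 − 1.672481)/15 = 1.672605

1.6726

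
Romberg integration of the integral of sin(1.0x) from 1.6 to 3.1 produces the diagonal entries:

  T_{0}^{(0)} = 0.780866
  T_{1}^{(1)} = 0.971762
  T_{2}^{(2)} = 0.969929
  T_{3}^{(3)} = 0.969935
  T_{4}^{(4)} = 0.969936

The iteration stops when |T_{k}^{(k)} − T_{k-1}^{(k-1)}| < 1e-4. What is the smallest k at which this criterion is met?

k = 3

|T_{1}^{(1)} − T_{0}^{(0)}| = 0.190896 ≥ 1e-4
|T_{2}^{(2)} − T_{1}^{(1)}| = 0.001833 ≥ 1e-4
|T_{3}^{(3)} − T_{2}^{(2)}| = 0.000006 < 1e-4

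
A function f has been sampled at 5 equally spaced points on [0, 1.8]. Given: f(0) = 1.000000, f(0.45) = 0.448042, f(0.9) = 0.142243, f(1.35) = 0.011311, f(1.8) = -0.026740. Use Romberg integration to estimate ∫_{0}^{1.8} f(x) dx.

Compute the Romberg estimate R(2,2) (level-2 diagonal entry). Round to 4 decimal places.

0.4644

R(0,0) (trapezoid, 1 panel, h=1.8000): 0.875934
R(1,0) (trapezoid, 2 panels, h=0.9000): 0.565986
R(2,0) (trapezoid, 4 panels, h=0.4500): 0.489702
R(1,1) = 0.565986 + (0.565986 − 0.875934)/3 = 0.462670
R(2,1) = 0.489702 + (0.489702 − 0.565986)/3 = 0.464274
R(2,2) = 0.464274 + (0.464274 − 0.462670)/15 = 0.464381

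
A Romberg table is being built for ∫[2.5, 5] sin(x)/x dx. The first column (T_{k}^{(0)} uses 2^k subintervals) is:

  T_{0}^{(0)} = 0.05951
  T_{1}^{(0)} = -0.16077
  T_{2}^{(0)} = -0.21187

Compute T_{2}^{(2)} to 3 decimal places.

T_{1}^{(1)} = -0.16077 + (-0.16077 − 0.05951)/3 = -0.23420
T_{2}^{(1)} = -0.21187 + (-0.21187 − (-0.16077))/3 = -0.22890
T_{2}^{(2)} = -0.22890 + (-0.22890 − (-0.23420))/15 = -0.22855

-0.229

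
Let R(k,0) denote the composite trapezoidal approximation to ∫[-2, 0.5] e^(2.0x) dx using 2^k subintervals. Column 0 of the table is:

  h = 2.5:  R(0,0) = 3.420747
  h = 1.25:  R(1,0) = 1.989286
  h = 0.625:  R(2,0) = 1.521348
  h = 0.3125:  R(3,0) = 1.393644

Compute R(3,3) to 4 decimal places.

Richardson extrapolation on the trapezoidal column (denominator 4−1=3):
R(1,1) = 1.989286 + (1.989286 − 3.420747)/3 = 1.512132
R(2,1) = 1.521348 + (1.521348 − 1.989286)/3 = 1.365369
R(3,1) = (4·1.393644 − 1.521348) / 3 = 1.351076
R(2,2) = (16·1.365369 − 1.512132) / 15 = 1.355585
R(3,2) = (16·1.351076 − 1.365369) / 15 = 1.350123
R(3,3) = (64·1.350123 − 1.355585) / 63 = 1.350036

1.3500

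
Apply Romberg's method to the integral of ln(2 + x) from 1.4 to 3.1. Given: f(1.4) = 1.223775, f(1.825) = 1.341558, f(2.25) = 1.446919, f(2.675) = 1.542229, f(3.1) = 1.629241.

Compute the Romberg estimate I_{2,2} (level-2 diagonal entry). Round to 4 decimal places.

2.4483

I_{0,0} (trapezoid, 1 panel, h=1.7000): 2.425064
I_{1,0} (trapezoid, 2 panels, h=0.8500): 2.442413
I_{2,0} (trapezoid, 4 panels, h=0.4250): 2.446816
I_{1,1} = 2.442413 + (2.442413 − 2.425064)/3 = 2.448196
I_{2,1} = 2.446816 + (2.446816 − 2.442413)/3 = 2.448284
I_{2,2} = 2.448284 + (2.448284 − 2.448196)/15 = 2.448290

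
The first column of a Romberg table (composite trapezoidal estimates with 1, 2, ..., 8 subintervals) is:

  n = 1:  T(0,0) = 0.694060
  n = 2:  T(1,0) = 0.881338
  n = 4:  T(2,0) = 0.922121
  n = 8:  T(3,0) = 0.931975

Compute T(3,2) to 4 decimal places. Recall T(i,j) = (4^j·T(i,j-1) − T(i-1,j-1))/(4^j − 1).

0.9352

T(2,1) = (4·0.922121 − 0.881338) / 3 = 0.935715
T(3,1) = 0.931975 + (0.931975 − 0.922121)/3 = 0.935260
T(3,2) = (16·0.935260 − 0.935715) / 15 = 0.935230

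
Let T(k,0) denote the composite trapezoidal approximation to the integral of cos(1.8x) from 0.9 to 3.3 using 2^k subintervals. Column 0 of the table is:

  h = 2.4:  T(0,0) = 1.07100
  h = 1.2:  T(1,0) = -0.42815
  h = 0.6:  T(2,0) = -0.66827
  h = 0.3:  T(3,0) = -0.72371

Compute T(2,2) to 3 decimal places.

-0.736

Richardson extrapolation on the trapezoidal column (denominator 4−1=3):
T(1,1) = (4·(-0.42815) − 1.07100) / 3 = -0.92787
T(2,1) = (4·(-0.66827) − (-0.42815)) / 3 = -0.74831
T(2,2) = (16·(-0.74831) − (-0.92787)) / 15 = -0.73634
(Column j=1 coincides with Simpson's rule on the same nodes.)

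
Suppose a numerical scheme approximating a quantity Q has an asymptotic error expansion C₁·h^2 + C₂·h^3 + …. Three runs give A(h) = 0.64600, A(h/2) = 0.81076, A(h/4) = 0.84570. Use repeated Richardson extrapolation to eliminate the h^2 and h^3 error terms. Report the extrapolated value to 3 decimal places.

0.856

First eliminate the h^2 term (factor 2^2 = 4):
  B₁ = (4·0.81076 − 0.64600)/3 = 0.86568
  B₂ = (4·0.84570 − 0.81076)/3 = 0.85735
Then eliminate the h^3 term (factor 2^3 = 8):
  (8·0.85735 − 0.86568)/7 = 0.85616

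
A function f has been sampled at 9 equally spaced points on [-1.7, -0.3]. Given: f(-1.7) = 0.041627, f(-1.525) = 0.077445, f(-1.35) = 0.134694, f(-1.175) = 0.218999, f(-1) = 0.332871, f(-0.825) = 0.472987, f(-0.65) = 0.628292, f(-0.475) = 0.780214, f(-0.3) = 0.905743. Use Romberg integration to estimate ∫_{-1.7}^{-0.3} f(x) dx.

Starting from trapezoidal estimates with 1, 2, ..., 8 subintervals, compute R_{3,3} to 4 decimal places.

0.5447

R_{0,0} (trapezoid, 1 panel, h=1.4000): 0.663159
R_{1,0} (trapezoid, 2 panels, h=0.7000): 0.564589
R_{2,0} (trapezoid, 4 panels, h=0.3500): 0.549340
R_{3,0} (trapezoid, 8 panels, h=0.1750): 0.545858
R_{1,1} = 0.564589 + (0.564589 − 0.663159)/3 = 0.531732
R_{2,1} = 0.549340 + (0.549340 − 0.564589)/3 = 0.544257
R_{3,1} = 0.545858 + (0.545858 − 0.549340)/3 = 0.544697
R_{2,2} = 0.544257 + (0.544257 − 0.531732)/15 = 0.545092
R_{3,2} = 0.544697 + (0.544697 − 0.544257)/15 = 0.544726
R_{3,3} = 0.544726 + (0.544726 − 0.545092)/63 = 0.544720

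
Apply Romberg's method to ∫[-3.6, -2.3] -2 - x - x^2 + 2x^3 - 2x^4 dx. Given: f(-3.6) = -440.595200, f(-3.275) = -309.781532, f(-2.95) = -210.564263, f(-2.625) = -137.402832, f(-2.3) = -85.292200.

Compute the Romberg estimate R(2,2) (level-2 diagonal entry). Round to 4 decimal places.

-296.3694

R(0,0) (trapezoid, 1 panel, h=1.3000): -341.826810
R(1,0) (trapezoid, 2 panels, h=0.6500): -307.780176
R(2,0) (trapezoid, 4 panels, h=0.3250): -299.225006
R(1,1) = -307.780176 + (-307.780176 − (-341.826810))/3 = -296.431298
R(2,1) = -299.225006 + (-299.225006 − (-307.780176))/3 = -296.373283
R(2,2) = -296.373283 + (-296.373283 − (-296.431298))/15 = -296.369415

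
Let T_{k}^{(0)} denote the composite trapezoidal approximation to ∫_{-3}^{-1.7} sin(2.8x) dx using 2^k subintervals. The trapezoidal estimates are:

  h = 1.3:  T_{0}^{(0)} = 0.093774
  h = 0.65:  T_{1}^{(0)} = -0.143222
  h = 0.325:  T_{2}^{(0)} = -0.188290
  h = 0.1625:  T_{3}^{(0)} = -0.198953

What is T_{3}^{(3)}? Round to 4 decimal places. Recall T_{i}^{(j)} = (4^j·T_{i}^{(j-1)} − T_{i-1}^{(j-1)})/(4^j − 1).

T_{1}^{(1)} = (4·(-0.143222) − 0.093774) / 3 = -0.222221
T_{2}^{(1)} = (4·(-0.188290) − (-0.143222)) / 3 = -0.203313
T_{3}^{(1)} = (4·(-0.198953) − (-0.188290)) / 3 = -0.202507
T_{2}^{(2)} = (16·(-0.203313) − (-0.222221)) / 15 = -0.202052
T_{3}^{(2)} = (16·(-0.202507) − (-0.203313)) / 15 = -0.202453
T_{3}^{(3)} = -0.202453 + (-0.202453 − (-0.202052))/63 = -0.202459

-0.2025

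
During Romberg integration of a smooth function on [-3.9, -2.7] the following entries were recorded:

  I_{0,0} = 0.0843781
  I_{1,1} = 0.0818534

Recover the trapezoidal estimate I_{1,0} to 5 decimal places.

From I_{1,1} = (4·I_{1,0} − I_{0,0})/3, solve for I_{1,0}:
4·I_{1,0} = 3·0.0818534 + 0.0843781 = 0.3299383
I_{1,0} = 0.0824846

0.08248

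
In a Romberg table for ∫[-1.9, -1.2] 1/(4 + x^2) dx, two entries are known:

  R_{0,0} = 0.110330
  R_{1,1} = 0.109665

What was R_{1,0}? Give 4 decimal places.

From R_{1,1} = (4·R_{1,0} − R_{0,0})/3, solve for R_{1,0}:
4·R_{1,0} = 3·0.109665 + 0.110330 = 0.439325
R_{1,0} = 0.109831

0.1098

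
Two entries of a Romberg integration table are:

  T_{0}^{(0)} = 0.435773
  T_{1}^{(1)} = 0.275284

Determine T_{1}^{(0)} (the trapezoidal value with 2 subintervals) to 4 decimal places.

From T_{1}^{(1)} = (4·T_{1}^{(0)} − T_{0}^{(0)})/3, solve for T_{1}^{(0)}:
4·T_{1}^{(0)} = 3·0.275284 + 0.435773 = 1.261625
T_{1}^{(0)} = 0.315406

0.3154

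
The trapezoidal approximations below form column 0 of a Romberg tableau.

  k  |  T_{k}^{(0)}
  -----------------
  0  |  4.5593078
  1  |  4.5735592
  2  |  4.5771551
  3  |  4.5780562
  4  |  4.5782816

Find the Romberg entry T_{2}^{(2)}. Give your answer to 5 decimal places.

Richardson extrapolation on the trapezoidal column (denominator 4−1=3):
T_{1}^{(1)} = (4·4.5735592 − 4.5593078) / 3 = 4.5783097
T_{2}^{(1)} = (4·4.5771551 − 4.5735592) / 3 = 4.5783537
T_{2}^{(2)} = 4.5783537 + (4.5783537 − 4.5783097)/15 = 4.5783566

4.57836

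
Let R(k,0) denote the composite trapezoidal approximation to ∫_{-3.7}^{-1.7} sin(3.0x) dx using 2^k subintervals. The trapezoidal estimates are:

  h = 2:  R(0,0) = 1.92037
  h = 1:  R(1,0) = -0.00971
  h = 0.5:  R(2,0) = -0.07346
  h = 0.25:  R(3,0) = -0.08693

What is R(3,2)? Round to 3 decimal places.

-0.091

R(2,1) = (4·(-0.07346) − (-0.00971)) / 3 = -0.09471
R(3,1) = -0.08693 + (-0.08693 − (-0.07346))/3 = -0.09142
R(3,2) = -0.09142 + (-0.09142 − (-0.09471))/15 = -0.09120
(Column j=1 coincides with Simpson's rule on the same nodes.)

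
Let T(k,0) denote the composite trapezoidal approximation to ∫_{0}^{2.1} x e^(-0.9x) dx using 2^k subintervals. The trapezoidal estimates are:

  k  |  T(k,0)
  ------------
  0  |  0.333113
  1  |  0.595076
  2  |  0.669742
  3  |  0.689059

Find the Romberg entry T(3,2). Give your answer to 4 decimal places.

T(2,1) = (4·0.669742 − 0.595076) / 3 = 0.694631
T(3,1) = 0.689059 + (0.689059 − 0.669742)/3 = 0.695498
T(3,2) = (16·0.695498 − 0.694631) / 15 = 0.695556

0.6956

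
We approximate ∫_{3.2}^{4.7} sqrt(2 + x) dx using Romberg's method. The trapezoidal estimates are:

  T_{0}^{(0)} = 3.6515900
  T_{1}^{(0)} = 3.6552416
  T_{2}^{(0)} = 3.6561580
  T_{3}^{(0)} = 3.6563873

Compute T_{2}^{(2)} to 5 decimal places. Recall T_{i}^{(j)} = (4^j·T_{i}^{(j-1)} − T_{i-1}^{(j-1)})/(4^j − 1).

T_{1}^{(1)} = 3.6552416 + (3.6552416 − 3.6515900)/3 = 3.6564588
T_{2}^{(1)} = 3.6561580 + (3.6561580 − 3.6552416)/3 = 3.6564635
T_{2}^{(2)} = (16·3.6564635 − 3.6564588) / 15 = 3.6564638

3.65646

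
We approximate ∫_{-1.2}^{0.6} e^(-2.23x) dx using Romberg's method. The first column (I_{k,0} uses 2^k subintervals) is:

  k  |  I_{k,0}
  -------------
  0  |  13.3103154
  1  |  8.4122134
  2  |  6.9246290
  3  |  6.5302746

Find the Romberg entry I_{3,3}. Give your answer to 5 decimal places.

6.39669

Richardson extrapolation on the trapezoidal column (denominator 4−1=3):
I_{1,1} = (4·8.4122134 − 13.3103154) / 3 = 6.7795127
I_{2,1} = (4·6.9246290 − 8.4122134) / 3 = 6.4287675
I_{3,1} = (4·6.5302746 − 6.9246290) / 3 = 6.3988231
I_{2,2} = (16·6.4287675 − 6.7795127) / 15 = 6.4053845
I_{3,2} = (16·6.3988231 − 6.4287675) / 15 = 6.3968268
I_{3,3} = 6.3968268 + (6.3968268 − 6.4053845)/63 = 6.3966910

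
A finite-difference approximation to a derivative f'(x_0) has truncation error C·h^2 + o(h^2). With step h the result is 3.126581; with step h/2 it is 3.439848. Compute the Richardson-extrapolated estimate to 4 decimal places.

3.5443

The leading error scales as h^2; refining by a factor of 2 reduces it by 2^2 = 4.
Extrapolated value = (4·A(h/2) − A(h)) / (4 − 1)
= (4·3.439848 − 3.126581) / 3
= 10.632811 / 3 = 3.544270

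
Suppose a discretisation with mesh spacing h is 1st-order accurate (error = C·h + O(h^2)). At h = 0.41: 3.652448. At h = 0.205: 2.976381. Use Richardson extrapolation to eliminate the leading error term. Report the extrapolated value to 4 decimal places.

Extrapolated value = (2·A(h/2) − A(h)) / (2 − 1)
= (2·2.976381 − 3.652448) / 1
= 2.300314 / 1 = 2.300314

2.3003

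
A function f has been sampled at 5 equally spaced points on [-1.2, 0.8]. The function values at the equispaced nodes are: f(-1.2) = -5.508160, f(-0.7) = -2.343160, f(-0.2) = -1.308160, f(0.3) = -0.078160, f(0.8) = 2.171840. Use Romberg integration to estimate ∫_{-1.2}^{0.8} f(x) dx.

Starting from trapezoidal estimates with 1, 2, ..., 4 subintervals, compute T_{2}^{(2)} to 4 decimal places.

T_{0}^{(0)} (trapezoid, 1 panel, h=2.0000): -3.336320
T_{1}^{(0)} (trapezoid, 2 panels, h=1.0000): -2.976320
T_{2}^{(0)} (trapezoid, 4 panels, h=0.5000): -2.698820
T_{1}^{(1)} = -2.976320 + (-2.976320 − (-3.336320))/3 = -2.856320
T_{2}^{(1)} = -2.698820 + (-2.698820 − (-2.976320))/3 = -2.606320
T_{2}^{(2)} = -2.606320 + (-2.606320 − (-2.856320))/15 = -2.589653

-2.5897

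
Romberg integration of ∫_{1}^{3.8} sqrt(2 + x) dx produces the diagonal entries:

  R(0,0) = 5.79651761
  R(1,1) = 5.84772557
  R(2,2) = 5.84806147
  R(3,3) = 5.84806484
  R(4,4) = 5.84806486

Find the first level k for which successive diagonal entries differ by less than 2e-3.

k = 2

|R(1,1) − R(0,0)| = 0.05120796 ≥ 2e-3
|R(2,2) − R(1,1)| = 0.00033590 < 2e-3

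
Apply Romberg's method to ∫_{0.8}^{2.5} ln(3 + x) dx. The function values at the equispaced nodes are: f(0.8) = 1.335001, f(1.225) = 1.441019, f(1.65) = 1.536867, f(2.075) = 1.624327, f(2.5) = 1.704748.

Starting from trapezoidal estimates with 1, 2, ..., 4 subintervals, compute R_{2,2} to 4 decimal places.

R_{0,0} (trapezoid, 1 panel, h=1.7000): 2.583787
R_{1,0} (trapezoid, 2 panels, h=0.8500): 2.598230
R_{2,0} (trapezoid, 4 panels, h=0.4250): 2.601887
R_{1,1} = 2.598230 + (2.598230 − 2.583787)/3 = 2.603044
R_{2,1} = 2.601887 + (2.601887 − 2.598230)/3 = 2.603106
R_{2,2} = 2.603106 + (2.603106 − 2.603044)/15 = 2.603110

2.6031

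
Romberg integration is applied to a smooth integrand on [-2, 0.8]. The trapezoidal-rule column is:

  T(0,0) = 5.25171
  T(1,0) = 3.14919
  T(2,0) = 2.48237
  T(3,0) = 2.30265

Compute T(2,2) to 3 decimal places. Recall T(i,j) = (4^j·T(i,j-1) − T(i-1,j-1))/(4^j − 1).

Richardson extrapolation on the trapezoidal column (denominator 4−1=3):
T(1,1) = (4·3.14919 − 5.25171) / 3 = 2.44835
T(2,1) = (4·2.48237 − 3.14919) / 3 = 2.26010
T(2,2) = (16·2.26010 − 2.44835) / 15 = 2.24755

2.248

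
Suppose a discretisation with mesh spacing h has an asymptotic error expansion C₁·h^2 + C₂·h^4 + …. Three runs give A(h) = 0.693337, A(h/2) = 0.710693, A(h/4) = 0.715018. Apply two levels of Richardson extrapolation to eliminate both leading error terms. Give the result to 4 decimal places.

0.7165

First eliminate the h^2 term (factor 2^2 = 4):
  B₁ = (4·0.710693 − 0.693337)/3 = 0.716478
  B₂ = (4·0.715018 − 0.710693)/3 = 0.716460
Then eliminate the h^4 term (factor 2^4 = 16):
  (16·0.716460 − 0.716478)/15 = 0.716459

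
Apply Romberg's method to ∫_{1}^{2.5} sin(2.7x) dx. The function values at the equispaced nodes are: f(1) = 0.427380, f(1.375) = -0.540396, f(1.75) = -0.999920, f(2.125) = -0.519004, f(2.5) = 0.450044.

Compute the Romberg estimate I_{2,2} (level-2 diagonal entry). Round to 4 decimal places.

-0.6626

I_{0,0} (trapezoid, 1 panel, h=1.5000): 0.658068
I_{1,0} (trapezoid, 2 panels, h=0.7500): -0.420906
I_{2,0} (trapezoid, 4 panels, h=0.3750): -0.607728
I_{1,1} = -0.420906 + (-0.420906 − 0.658068)/3 = -0.780564
I_{2,1} = -0.607728 + (-0.607728 − (-0.420906))/3 = -0.670002
I_{2,2} = -0.670002 + (-0.670002 − (-0.780564))/15 = -0.662631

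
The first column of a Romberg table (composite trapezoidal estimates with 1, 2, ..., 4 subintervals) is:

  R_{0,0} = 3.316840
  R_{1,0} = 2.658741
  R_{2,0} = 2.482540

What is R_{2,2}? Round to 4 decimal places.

2.4228

R_{1,1} = 2.658741 + (2.658741 − 3.316840)/3 = 2.439375
R_{2,1} = (4·2.482540 − 2.658741) / 3 = 2.423806
R_{2,2} = (16·2.423806 − 2.439375) / 15 = 2.422768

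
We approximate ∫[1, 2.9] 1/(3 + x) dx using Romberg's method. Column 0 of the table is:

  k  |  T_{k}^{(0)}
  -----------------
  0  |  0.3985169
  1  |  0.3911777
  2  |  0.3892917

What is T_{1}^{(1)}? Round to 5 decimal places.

0.38873

Richardson extrapolation on the trapezoidal column (denominator 4−1=3):
T_{1}^{(1)} = (4·0.3911777 − 0.3985169) / 3 = 0.3887313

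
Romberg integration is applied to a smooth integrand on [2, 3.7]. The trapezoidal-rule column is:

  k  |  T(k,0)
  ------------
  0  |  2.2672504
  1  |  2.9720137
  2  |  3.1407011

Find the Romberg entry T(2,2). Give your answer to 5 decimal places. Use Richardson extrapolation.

3.19626

T(1,1) = (4·2.9720137 − 2.2672504) / 3 = 3.2069348
T(2,1) = (4·3.1407011 − 2.9720137) / 3 = 3.1969302
T(2,2) = 3.1969302 + (3.1969302 − 3.2069348)/15 = 3.1962632
(Column j=1 coincides with Simpson's rule on the same nodes.)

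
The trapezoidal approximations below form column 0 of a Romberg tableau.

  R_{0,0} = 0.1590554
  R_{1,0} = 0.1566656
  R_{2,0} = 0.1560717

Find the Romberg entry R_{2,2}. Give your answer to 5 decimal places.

0.15587

Richardson extrapolation on the trapezoidal column (denominator 4−1=3):
R_{1,1} = (4·0.1566656 − 0.1590554) / 3 = 0.1558690
R_{2,1} = 0.1560717 + (0.1560717 − 0.1566656)/3 = 0.1558737
R_{2,2} = (16·0.1558737 − 0.1558690) / 15 = 0.1558740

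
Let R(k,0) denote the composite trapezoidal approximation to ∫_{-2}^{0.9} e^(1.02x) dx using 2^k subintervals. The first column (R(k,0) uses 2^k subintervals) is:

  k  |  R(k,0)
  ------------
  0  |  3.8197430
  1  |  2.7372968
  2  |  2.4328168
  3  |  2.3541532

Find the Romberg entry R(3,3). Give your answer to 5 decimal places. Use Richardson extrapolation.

Richardson extrapolation on the trapezoidal column (denominator 4−1=3):
R(1,1) = (4·2.7372968 − 3.8197430) / 3 = 2.3764814
R(2,1) = (4·2.4328168 − 2.7372968) / 3 = 2.3313235
R(3,1) = (4·2.3541532 − 2.4328168) / 3 = 2.3279320
R(2,2) = 2.3313235 + (2.3313235 − 2.3764814)/15 = 2.3283130
R(3,2) = (16·2.3279320 − 2.3313235) / 15 = 2.3277059
R(3,3) = (64·2.3277059 − 2.3283130) / 63 = 2.3276963
(Column j=1 coincides with Simpson's rule on the same nodes.)

2.32770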